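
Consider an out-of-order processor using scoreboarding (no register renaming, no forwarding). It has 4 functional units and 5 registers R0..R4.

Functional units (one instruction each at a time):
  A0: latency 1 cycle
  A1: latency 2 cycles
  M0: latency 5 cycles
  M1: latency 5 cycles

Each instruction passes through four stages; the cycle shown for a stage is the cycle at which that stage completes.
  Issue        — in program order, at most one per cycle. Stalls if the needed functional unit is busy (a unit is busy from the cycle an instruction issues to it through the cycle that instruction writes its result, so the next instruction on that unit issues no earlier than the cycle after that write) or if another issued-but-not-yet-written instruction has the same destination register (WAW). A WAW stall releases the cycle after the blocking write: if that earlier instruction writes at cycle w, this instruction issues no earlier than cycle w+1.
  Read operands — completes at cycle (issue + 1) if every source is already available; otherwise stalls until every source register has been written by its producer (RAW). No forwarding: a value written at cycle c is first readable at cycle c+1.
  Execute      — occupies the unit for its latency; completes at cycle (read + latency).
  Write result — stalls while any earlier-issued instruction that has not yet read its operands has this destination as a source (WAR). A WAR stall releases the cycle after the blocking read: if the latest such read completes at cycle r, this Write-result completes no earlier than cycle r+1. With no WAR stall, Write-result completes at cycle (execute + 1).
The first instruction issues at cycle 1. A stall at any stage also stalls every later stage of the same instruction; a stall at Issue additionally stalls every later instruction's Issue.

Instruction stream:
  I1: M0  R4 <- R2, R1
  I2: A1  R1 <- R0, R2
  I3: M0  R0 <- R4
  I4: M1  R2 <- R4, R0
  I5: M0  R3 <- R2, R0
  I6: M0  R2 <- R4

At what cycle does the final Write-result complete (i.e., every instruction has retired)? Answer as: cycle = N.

cycle = 38

[1] issue I1 (M0)
[2] I1 read-ops | issue I2 (A1)
[3] I2 read-ops
[5] I2 finished on A1
[6] I2→R1
[7] I1 finished on M0
[8] I1→R4
[9] issue I3 (M0)
[10] I3 read-ops | issue I4 (M1)
[15] I3 finished on M0
[16] I3→R0
[17] I4 read-ops | issue I5 (M0)
[22] I4 finished on M1
[23] I4→R2
[24] I5 read-ops
[29] I5 finished on M0
[30] I5→R3
[31] issue I6 (M0)
[32] I6 read-ops
[37] I6 finished on M0
[38] I6→R2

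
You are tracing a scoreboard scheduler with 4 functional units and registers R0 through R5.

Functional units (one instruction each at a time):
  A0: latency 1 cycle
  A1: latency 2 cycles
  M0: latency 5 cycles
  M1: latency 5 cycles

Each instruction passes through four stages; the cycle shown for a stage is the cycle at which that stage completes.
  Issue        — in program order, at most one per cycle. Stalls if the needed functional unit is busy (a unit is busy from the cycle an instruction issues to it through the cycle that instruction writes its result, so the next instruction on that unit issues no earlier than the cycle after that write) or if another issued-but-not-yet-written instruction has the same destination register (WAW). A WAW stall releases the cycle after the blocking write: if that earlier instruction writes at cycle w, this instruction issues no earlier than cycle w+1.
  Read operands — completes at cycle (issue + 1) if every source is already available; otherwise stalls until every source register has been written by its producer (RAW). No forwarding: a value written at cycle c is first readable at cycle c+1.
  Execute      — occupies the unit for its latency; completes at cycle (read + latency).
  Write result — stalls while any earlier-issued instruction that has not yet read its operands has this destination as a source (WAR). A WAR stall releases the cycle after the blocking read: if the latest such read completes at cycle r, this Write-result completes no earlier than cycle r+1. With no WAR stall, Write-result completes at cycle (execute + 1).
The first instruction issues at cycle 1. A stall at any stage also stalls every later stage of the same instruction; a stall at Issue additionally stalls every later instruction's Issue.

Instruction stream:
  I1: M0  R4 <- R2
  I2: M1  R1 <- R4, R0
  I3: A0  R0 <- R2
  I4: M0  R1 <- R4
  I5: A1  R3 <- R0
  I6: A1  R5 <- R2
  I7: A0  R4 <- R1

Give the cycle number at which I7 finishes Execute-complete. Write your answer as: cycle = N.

cycle = 25

t=1  issue I1 (M0)
t=2  I1 read-ops · issue I2 (M1)
t=3  issue I3 (A0)
t=4  I3 read-ops
t=5  I3 finished on A0
t=7  I1 finished on M0
t=8  I1→R4
t=9  I2 read-ops
t=10  I3→R0
t=14  I2 finished on M1
t=15  I2→R1
t=16  issue I4 (M0)
t=17  I4 read-ops · issue I5 (A1)
t=18  I5 read-ops
t=20  I5 finished on A1
t=21  I5→R3
t=22  I4 finished on M0 · issue I6 (A1)
t=23  I4→R1 · I6 read-ops · issue I7 (A0)
t=24  I7 read-ops
t=25  I6 finished on A1 · I7 finished on A0
t=26  I6→R5 · I7→R4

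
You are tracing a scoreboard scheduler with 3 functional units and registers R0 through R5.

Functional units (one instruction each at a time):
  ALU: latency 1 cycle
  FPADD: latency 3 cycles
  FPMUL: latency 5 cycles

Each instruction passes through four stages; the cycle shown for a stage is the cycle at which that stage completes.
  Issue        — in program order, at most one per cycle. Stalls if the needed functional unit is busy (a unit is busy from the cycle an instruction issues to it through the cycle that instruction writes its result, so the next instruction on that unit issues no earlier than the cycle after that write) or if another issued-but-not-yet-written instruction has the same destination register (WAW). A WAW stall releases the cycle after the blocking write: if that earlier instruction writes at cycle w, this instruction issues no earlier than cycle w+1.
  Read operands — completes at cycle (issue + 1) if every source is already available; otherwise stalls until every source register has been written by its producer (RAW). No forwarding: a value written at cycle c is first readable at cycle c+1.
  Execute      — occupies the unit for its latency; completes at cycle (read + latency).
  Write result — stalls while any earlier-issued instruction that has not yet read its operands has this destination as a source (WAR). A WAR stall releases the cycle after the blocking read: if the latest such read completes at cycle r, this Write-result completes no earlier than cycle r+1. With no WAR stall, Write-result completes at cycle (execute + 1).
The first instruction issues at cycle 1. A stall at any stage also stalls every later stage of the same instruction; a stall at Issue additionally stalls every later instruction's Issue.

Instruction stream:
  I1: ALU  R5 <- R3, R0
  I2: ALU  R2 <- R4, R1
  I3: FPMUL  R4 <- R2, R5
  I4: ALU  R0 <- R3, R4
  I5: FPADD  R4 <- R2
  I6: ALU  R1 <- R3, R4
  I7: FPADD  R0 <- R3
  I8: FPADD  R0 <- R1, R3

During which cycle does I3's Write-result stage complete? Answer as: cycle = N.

c1: I1 dispatched to ALU
c2: I1 operands ready
c3: I1 complete
c4: R5←I1
c5: I2 dispatched to ALU
c6: I2 operands ready, I3 dispatched to FPMUL
c7: I2 complete
c8: R2←I2
c9: I3 operands ready, I4 dispatched to ALU
c14: I3 complete
c15: R4←I3
c16: I4 operands ready, I5 dispatched to FPADD
c17: I4 complete, I5 operands ready
c18: R0←I4
c19: I6 dispatched to ALU
c20: I5 complete
c21: R4←I5
c22: I6 operands ready, I7 dispatched to FPADD
c23: I6 complete, I7 operands ready
c24: R1←I6
c26: I7 complete
c27: R0←I7
c28: I8 dispatched to FPADD
c29: I8 operands ready
c32: I8 complete
c33: R0←I8

cycle = 15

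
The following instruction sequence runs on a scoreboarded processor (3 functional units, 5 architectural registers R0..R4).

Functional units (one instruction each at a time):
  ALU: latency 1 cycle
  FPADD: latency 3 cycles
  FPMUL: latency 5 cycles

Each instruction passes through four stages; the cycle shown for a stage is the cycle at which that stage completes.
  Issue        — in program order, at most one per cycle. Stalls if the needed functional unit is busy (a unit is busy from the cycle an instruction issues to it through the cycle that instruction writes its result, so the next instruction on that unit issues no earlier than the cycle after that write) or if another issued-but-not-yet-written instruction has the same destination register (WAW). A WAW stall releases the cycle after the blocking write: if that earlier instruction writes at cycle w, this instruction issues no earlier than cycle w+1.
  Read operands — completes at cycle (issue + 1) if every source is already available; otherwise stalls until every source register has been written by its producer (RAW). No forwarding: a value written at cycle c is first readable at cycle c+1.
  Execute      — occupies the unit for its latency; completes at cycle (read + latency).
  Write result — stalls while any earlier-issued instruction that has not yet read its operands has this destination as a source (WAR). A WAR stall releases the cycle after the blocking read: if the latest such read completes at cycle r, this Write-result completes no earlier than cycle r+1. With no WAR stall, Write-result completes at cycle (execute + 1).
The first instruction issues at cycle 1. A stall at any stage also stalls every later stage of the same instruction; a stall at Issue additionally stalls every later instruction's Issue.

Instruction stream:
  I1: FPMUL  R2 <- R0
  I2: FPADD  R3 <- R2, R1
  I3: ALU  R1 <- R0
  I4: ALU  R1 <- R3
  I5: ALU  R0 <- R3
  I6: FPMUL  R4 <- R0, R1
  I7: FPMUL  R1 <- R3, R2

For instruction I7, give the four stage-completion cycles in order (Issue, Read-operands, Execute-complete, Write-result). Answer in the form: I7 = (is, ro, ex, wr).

I1  is:1  ro:2  ex:7  wr:8
I2  is:2  ro:9  ex:12  wr:13  — RAW R2: wait I1 write@8
I3  is:3  ro:4  ex:5  wr:10  — WAR R1: wait I2 read@9
I4  is:11  ro:14  ex:15  wr:16  — struct: ALU busy until I3 writes@10, RAW R3: wait I2 write@13
I5  is:17  ro:18  ex:19  wr:20  — struct: ALU busy until I4 writes@16
I6  is:18  ro:21  ex:26  wr:27  — RAW R0: wait I5 write@20
I7  is:28  ro:29  ex:34  wr:35  — struct: FPMUL busy until I6 writes@27

I7 = (28, 29, 34, 35)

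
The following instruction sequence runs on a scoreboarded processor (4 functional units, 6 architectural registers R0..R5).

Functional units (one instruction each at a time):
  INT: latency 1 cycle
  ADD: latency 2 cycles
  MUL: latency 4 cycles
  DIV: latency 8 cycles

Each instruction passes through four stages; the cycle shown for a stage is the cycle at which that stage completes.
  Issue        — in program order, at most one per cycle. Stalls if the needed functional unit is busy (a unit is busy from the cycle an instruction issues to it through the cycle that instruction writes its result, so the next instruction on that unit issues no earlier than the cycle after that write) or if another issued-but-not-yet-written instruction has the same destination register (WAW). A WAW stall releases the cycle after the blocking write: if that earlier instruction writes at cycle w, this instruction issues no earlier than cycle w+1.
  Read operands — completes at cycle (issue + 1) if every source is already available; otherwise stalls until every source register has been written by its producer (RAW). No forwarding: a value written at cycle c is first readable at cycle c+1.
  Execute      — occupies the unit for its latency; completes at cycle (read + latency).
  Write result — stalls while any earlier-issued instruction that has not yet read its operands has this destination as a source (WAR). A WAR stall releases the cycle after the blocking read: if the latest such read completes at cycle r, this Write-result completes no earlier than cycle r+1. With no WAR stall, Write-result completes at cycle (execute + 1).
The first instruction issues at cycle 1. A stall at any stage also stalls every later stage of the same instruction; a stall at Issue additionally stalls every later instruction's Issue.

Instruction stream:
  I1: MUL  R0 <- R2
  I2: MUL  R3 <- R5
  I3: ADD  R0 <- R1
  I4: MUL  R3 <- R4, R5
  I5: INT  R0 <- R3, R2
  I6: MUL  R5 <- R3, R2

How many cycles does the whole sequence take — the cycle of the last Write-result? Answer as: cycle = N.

I1: IS=1 RO=2 EX=6 WR=7
I2: IS=8 RO=9 EX=13 WR=14  [struct: MUL busy until I1 writes@7]
I3: IS=9 RO=10 EX=12 WR=13
I4: IS=15 RO=16 EX=20 WR=21  [struct: MUL busy until I2 writes@14]
I5: IS=16 RO=22 EX=23 WR=24  [RAW R3: wait I4 write@21]
I6: IS=22 RO=23 EX=27 WR=28  [struct: MUL busy until I4 writes@21]

cycle = 28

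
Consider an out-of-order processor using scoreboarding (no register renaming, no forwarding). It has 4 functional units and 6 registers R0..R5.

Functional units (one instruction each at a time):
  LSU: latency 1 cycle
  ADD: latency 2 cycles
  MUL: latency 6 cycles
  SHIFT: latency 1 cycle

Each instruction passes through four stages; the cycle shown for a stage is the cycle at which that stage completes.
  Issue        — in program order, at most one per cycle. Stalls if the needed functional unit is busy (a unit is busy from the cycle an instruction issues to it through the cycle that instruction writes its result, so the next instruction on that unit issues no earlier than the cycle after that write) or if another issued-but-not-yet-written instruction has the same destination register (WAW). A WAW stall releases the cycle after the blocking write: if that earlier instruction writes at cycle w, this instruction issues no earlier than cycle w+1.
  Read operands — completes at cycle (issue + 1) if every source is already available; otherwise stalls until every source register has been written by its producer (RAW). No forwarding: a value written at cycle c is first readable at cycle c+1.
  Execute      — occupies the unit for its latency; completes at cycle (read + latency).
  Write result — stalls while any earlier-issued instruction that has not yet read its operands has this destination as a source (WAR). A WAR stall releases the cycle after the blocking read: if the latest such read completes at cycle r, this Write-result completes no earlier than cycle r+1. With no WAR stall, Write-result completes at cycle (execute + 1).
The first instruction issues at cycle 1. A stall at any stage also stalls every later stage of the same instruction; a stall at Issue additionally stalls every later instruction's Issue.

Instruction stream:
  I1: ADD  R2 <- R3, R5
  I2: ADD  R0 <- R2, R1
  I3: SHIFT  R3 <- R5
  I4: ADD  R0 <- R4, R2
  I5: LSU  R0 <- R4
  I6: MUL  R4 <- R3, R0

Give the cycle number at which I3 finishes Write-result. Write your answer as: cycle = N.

[I1] 1/2/4/5
[I2] 6/7/9/10  (struct: ADD busy until I1 writes@5)
[I3] 7/8/9/10
[I4] 11/12/14/15  (struct: ADD busy until I2 writes@10)
[I5] 16/17/18/19  (WAW R0: wait I4 write@15)
[I6] 17/20/26/27  (RAW R0: wait I5 write@19)

cycle = 10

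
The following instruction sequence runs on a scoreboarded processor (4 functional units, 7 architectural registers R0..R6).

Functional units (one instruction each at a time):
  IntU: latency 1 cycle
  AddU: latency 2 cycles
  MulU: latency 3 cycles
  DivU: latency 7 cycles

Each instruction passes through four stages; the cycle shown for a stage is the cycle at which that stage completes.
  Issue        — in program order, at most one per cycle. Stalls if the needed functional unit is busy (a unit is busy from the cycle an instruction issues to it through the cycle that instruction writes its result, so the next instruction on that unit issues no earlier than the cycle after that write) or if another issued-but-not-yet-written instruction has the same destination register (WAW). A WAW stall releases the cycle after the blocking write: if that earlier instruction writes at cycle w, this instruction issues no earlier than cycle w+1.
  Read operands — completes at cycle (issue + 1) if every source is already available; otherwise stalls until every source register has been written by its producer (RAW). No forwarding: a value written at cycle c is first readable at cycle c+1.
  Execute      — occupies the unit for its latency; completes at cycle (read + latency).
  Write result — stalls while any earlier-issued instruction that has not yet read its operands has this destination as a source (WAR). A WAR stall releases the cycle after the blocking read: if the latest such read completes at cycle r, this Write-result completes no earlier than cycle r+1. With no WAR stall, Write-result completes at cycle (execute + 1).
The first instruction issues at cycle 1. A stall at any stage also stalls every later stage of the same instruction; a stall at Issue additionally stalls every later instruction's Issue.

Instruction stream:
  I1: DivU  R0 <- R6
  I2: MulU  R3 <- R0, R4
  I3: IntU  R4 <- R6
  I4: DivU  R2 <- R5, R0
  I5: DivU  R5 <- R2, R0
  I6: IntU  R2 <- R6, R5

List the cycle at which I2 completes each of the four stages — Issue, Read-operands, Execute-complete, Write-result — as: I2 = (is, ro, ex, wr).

t=1  issue I1 (DivU)
t=2  I1 read-ops · issue I2 (MulU)
t=3  issue I3 (IntU)
t=4  I3 read-ops
t=5  I3 finished on IntU
t=9  I1 finished on DivU
t=10  I1→R0
t=11  I2 read-ops · issue I4 (DivU)
t=12  I3→R4 · I4 read-ops
t=14  I2 finished on MulU
t=15  I2→R3
t=19  I4 finished on DivU
t=20  I4→R2
t=21  issue I5 (DivU)
t=22  I5 read-ops · issue I6 (IntU)
t=29  I5 finished on DivU
t=30  I5→R5
t=31  I6 read-ops
t=32  I6 finished on IntU
t=33  I6→R2

I2 = (2, 11, 14, 15)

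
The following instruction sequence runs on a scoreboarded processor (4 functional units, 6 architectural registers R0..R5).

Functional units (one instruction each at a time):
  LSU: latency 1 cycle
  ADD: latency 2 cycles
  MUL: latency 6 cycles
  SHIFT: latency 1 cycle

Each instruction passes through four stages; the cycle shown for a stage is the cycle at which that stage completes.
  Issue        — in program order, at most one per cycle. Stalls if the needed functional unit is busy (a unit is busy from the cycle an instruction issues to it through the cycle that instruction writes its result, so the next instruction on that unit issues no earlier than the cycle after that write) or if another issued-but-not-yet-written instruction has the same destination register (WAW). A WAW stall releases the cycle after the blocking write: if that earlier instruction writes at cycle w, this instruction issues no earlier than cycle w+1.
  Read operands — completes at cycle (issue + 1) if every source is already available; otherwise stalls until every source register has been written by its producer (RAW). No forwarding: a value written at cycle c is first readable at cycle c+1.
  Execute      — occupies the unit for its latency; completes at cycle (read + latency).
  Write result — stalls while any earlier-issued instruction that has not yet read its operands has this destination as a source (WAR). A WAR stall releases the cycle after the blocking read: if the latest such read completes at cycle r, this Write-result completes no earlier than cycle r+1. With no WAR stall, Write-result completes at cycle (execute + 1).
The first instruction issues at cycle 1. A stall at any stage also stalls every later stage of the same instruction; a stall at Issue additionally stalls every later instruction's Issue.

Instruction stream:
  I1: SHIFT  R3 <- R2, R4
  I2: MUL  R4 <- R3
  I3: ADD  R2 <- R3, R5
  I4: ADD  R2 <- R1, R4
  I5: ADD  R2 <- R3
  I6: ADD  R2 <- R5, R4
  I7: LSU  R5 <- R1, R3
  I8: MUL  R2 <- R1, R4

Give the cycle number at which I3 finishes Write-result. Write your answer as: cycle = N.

cycle = 8

I1 -> (1, 2, 3, 4)
I2 -> (2, 5, 11, 12)  // RAW R3: wait I1 write@4
I3 -> (3, 5, 7, 8)  // RAW R3: wait I1 write@4
I4 -> (9, 13, 15, 16)  // struct: ADD busy until I3 writes@8, RAW R4: wait I2 write@12
I5 -> (17, 18, 20, 21)  // struct: ADD busy until I4 writes@16
I6 -> (22, 23, 25, 26)  // struct: ADD busy until I5 writes@21
I7 -> (23, 24, 25, 26)
I8 -> (27, 28, 34, 35)  // WAW R2: wait I6 write@26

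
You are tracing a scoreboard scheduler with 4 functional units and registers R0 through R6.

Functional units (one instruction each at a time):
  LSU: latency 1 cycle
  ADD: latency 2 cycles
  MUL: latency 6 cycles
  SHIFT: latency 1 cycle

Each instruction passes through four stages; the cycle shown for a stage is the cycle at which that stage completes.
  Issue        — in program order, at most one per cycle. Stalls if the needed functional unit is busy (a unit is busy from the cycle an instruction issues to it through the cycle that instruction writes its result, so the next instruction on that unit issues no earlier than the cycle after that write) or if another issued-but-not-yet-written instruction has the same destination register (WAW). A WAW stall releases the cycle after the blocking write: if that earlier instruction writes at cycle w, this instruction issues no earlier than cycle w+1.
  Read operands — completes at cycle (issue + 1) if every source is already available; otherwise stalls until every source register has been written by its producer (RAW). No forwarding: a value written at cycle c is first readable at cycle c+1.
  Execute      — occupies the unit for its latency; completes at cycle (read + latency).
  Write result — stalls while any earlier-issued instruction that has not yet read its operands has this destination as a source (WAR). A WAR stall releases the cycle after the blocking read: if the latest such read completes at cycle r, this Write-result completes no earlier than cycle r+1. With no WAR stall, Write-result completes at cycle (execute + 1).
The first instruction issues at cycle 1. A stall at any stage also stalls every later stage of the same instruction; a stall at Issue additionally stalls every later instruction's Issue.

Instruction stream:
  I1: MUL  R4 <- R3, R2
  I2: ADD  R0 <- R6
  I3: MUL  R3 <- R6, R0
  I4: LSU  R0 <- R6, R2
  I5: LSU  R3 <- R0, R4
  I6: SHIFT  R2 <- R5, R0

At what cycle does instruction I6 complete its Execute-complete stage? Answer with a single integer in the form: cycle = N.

cycle = 22

[I1] 1/2/8/9
[I2] 2/3/5/6
[I3] 10/11/17/18  (struct: MUL busy until I1 writes@9)
[I4] 11/12/13/14
[I5] 19/20/21/22  (WAW R3: wait I3 write@18)
[I6] 20/21/22/23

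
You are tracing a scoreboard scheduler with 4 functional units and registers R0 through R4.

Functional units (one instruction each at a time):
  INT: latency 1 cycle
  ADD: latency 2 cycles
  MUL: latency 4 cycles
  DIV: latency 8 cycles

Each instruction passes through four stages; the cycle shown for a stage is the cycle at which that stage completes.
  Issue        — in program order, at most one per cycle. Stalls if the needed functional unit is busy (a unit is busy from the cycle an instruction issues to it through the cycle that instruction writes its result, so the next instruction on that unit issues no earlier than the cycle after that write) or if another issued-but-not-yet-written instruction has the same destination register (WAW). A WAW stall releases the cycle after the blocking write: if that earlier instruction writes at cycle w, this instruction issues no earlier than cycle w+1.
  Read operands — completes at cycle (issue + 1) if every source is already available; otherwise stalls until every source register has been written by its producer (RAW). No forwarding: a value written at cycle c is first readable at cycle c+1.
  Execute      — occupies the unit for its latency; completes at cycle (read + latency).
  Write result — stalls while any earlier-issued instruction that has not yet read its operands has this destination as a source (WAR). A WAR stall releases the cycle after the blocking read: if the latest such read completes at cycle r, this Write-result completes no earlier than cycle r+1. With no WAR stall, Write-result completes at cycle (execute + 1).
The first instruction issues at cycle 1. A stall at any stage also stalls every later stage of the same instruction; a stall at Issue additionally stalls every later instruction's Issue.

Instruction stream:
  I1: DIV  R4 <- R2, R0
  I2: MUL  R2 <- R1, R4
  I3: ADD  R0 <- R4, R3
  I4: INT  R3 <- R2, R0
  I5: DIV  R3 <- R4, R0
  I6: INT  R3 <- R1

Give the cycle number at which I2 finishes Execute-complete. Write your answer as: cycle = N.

cycle = 16

c1: I1 issues→DIV
c2: I1 reads; I2 issues→MUL
c3: I3 issues→ADD
c4: I4 issues→INT
c10: I1 exec-done
c11: I1 writes R4
c12: I2 reads; I3 reads
c14: I3 exec-done
c15: I3 writes R0
c16: I2 exec-done
c17: I2 writes R2
c18: I4 reads
c19: I4 exec-done
c20: I4 writes R3
c21: I5 issues→DIV
c22: I5 reads
c30: I5 exec-done
c31: I5 writes R3
c32: I6 issues→INT
c33: I6 reads
c34: I6 exec-done
c35: I6 writes R3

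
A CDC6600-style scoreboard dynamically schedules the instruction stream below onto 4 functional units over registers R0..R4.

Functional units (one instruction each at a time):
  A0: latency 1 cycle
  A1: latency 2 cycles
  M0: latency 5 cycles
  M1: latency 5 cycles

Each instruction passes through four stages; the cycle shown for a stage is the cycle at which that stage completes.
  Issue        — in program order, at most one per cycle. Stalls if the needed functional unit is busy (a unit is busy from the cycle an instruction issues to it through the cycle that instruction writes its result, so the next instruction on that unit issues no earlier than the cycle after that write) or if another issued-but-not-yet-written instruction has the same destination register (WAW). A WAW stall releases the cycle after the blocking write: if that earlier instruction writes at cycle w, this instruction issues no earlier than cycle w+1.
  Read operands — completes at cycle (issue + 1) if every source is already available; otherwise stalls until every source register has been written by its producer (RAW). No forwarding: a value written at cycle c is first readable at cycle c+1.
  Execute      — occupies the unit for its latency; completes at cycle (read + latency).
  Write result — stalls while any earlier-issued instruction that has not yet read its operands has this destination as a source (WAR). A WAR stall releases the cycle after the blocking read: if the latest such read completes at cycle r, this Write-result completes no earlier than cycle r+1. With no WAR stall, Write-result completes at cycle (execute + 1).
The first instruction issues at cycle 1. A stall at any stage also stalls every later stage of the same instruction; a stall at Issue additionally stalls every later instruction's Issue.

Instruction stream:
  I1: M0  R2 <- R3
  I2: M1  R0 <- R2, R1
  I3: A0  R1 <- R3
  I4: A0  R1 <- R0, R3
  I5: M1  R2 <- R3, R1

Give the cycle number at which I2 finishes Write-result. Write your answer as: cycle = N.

cycle = 15

c1: I1 issues→M0
c2: I1 reads · I2 issues→M1
c3: I3 issues→A0
c4: I3 reads
c5: I3 exec-done
c7: I1 exec-done
c8: I1 writes R2
c9: I2 reads
c10: I3 writes R1
c11: I4 issues→A0
c14: I2 exec-done
c15: I2 writes R0
c16: I4 reads · I5 issues→M1
c17: I4 exec-done
c18: I4 writes R1
c19: I5 reads
c24: I5 exec-done
c25: I5 writes R2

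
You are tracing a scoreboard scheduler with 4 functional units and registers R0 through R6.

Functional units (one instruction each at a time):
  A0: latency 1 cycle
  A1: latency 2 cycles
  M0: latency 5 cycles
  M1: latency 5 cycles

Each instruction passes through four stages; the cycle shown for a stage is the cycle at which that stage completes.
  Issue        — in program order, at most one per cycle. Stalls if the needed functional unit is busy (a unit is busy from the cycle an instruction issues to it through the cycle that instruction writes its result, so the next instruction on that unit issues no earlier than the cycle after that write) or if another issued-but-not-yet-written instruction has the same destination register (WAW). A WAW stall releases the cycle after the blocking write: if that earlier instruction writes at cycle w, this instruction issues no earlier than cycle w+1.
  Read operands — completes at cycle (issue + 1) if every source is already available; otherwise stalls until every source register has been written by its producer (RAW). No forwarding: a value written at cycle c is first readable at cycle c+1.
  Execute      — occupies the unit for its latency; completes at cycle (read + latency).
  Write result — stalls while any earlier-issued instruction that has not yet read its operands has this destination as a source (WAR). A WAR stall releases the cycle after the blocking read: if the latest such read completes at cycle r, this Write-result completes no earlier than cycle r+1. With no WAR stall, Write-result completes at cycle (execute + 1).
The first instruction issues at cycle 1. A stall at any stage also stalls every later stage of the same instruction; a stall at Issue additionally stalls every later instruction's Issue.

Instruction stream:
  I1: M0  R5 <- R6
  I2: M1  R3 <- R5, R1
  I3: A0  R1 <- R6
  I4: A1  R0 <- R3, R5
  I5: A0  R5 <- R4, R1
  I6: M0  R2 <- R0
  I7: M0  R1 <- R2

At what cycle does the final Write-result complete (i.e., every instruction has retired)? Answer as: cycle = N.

cycle = 34

I1: IS=1 RO=2 EX=7 WR=8
I2: IS=2 RO=9 EX=14 WR=15  [RAW R5: wait I1 write@8]
I3: IS=3 RO=4 EX=5 WR=10  [WAR R1: wait I2 read@9]
I4: IS=4 RO=16 EX=18 WR=19  [RAW R3: wait I2 write@15]
I5: IS=11 RO=12 EX=13 WR=17  [struct: A0 busy until I3 writes@10; WAR R5: wait I4 read@16]
I6: IS=12 RO=20 EX=25 WR=26  [RAW R0: wait I4 write@19]
I7: IS=27 RO=28 EX=33 WR=34  [struct: M0 busy until I6 writes@26]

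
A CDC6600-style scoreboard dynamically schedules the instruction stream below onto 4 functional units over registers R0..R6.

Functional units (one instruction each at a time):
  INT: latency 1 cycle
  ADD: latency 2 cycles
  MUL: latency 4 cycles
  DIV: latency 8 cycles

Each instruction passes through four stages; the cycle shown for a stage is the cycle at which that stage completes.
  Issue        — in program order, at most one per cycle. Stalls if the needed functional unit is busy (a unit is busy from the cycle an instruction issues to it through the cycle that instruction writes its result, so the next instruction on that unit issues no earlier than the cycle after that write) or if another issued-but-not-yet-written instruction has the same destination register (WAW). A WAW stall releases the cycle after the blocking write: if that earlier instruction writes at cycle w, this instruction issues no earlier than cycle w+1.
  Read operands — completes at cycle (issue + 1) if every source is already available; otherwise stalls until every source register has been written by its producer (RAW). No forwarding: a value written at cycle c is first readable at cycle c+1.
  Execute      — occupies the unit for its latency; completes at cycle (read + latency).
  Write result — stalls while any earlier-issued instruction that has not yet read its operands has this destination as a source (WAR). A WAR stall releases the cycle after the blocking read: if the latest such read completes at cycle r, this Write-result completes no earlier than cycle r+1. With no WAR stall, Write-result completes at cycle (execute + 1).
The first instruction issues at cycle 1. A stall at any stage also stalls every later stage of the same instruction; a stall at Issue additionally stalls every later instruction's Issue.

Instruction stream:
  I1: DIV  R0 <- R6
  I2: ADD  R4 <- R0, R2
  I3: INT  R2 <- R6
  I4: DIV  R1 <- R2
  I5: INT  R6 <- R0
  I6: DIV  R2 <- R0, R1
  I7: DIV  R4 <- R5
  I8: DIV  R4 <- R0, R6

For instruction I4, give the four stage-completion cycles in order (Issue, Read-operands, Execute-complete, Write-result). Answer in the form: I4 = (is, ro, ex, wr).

I4 = (12, 14, 22, 23)

I1: IS=1 RO=2 EX=10 WR=11
I2: IS=2 RO=12 EX=14 WR=15  [RAW R0: wait I1 write@11]
I3: IS=3 RO=4 EX=5 WR=13  [WAR R2: wait I2 read@12]
I4: IS=12 RO=14 EX=22 WR=23  [struct: DIV busy until I1 writes@11; RAW R2: wait I3 write@13]
I5: IS=14 RO=15 EX=16 WR=17  [struct: INT busy until I3 writes@13]
I6: IS=24 RO=25 EX=33 WR=34  [struct: DIV busy until I4 writes@23]
I7: IS=35 RO=36 EX=44 WR=45  [struct: DIV busy until I6 writes@34]
I8: IS=46 RO=47 EX=55 WR=56  [struct: DIV busy until I7 writes@45]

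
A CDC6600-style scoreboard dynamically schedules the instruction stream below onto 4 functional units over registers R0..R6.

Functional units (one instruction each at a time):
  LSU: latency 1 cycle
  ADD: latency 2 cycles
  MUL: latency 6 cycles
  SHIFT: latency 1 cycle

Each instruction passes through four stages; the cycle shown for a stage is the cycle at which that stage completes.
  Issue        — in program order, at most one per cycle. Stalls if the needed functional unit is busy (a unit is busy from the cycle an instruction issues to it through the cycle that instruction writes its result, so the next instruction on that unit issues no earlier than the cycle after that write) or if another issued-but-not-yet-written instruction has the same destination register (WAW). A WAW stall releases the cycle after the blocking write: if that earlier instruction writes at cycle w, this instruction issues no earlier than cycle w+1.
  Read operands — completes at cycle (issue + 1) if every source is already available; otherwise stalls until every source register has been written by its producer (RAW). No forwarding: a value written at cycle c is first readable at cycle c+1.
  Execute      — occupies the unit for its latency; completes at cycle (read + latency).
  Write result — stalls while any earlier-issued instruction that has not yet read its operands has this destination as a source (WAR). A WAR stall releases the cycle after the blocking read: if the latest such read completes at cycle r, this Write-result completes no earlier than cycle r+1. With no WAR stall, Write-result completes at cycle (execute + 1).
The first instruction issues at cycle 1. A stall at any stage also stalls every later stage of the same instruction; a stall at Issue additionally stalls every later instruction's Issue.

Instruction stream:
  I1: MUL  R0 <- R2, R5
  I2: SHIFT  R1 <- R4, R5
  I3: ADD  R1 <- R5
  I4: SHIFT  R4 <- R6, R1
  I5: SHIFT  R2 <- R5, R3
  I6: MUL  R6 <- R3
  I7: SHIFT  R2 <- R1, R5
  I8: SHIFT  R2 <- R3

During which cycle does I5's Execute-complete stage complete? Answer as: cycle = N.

cycle = 16

  I1 | 1 | 2 | 8 | 9
  I2 | 2 | 3 | 4 | 5
  I3 | 6 | 7 | 9 | 10   WAW R1: wait I2 write@5
  I4 | 7 | 11 | 12 | 13   RAW R1: wait I3 write@10
  I5 | 14 | 15 | 16 | 17   struct: SHIFT busy until I4 writes@13
  I6 | 15 | 16 | 22 | 23
  I7 | 18 | 19 | 20 | 21   struct: SHIFT busy until I5 writes@17
  I8 | 22 | 23 | 24 | 25   struct: SHIFT busy until I7 writes@21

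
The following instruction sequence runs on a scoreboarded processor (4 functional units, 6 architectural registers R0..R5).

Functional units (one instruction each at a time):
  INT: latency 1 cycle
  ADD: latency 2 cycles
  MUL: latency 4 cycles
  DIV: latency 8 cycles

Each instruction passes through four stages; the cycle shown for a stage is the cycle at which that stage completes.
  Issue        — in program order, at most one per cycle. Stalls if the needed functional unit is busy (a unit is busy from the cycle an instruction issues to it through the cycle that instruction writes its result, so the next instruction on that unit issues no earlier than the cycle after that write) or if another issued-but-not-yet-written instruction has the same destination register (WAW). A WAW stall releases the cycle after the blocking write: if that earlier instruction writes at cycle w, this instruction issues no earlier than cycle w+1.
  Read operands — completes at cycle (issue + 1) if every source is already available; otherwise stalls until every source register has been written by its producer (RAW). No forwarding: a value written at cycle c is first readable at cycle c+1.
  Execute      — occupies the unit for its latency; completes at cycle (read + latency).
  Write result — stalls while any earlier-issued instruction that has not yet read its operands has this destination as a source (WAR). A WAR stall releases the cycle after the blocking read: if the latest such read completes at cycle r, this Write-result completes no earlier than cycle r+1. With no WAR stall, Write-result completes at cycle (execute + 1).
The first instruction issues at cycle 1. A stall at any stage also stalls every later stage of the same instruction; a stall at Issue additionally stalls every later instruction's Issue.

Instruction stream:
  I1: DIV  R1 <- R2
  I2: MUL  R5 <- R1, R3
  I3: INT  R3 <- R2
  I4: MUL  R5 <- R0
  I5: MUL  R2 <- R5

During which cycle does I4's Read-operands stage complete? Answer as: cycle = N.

cycle = 19

[I1] 1/2/10/11
[I2] 2/12/16/17  (RAW R1: wait I1 write@11)
[I3] 3/4/5/13  (WAR R3: wait I2 read@12)
[I4] 18/19/23/24  (struct: MUL busy until I2 writes@17)
[I5] 25/26/30/31  (struct: MUL busy until I4 writes@24)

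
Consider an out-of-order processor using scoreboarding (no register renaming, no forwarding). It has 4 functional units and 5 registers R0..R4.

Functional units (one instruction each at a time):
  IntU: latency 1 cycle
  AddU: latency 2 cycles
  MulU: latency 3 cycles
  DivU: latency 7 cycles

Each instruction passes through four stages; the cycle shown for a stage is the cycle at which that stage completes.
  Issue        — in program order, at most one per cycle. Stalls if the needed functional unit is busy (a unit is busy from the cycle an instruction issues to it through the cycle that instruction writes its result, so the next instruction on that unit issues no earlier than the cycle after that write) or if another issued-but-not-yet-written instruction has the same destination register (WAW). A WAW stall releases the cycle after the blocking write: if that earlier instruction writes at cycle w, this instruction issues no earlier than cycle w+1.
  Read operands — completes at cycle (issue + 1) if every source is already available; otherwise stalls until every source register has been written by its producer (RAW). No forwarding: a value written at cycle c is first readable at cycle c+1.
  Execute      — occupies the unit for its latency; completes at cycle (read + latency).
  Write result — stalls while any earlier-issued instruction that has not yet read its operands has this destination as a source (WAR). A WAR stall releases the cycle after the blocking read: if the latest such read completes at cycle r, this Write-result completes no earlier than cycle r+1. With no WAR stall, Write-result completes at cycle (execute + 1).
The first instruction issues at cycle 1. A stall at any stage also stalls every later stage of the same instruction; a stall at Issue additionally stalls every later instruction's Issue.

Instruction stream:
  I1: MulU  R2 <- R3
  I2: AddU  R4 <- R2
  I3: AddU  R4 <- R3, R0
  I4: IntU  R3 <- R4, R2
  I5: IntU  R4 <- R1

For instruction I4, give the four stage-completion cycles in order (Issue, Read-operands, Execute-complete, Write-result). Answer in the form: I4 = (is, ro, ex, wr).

[I1] 1/2/5/6
[I2] 2/7/9/10  (RAW R2: wait I1 write@6)
[I3] 11/12/14/15  (struct: AddU busy until I2 writes@10)
[I4] 12/16/17/18  (RAW R4: wait I3 write@15)
[I5] 19/20/21/22  (struct: IntU busy until I4 writes@18)

I4 = (12, 16, 17, 18)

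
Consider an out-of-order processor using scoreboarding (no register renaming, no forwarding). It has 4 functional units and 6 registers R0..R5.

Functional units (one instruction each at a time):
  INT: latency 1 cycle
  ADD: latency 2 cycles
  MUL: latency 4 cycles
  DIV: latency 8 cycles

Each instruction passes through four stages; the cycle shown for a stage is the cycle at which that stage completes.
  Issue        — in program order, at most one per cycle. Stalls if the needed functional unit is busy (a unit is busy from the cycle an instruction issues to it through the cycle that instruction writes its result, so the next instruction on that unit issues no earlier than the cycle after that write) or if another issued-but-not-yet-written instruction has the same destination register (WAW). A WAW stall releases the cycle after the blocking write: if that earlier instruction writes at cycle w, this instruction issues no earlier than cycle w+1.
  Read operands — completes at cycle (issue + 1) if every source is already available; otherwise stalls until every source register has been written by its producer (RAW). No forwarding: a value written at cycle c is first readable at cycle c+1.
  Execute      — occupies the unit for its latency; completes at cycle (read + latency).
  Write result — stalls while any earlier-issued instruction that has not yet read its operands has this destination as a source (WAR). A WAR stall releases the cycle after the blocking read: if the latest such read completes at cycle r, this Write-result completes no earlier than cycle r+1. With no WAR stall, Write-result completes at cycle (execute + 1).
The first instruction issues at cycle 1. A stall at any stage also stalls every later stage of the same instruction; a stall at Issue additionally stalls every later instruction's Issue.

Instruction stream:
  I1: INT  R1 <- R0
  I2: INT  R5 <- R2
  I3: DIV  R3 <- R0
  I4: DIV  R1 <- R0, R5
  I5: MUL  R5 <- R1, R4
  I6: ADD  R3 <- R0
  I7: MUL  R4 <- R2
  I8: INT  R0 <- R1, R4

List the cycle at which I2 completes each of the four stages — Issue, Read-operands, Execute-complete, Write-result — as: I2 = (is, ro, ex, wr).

  I1 | 1 | 2 | 3 | 4
  I2 | 5 | 6 | 7 | 8   struct: INT busy until I1 writes@4
  I3 | 6 | 7 | 15 | 16
  I4 | 17 | 18 | 26 | 27   struct: DIV busy until I3 writes@16
  I5 | 18 | 28 | 32 | 33   RAW R1: wait I4 write@27
  I6 | 19 | 20 | 22 | 23
  I7 | 34 | 35 | 39 | 40   struct: MUL busy until I5 writes@33
  I8 | 35 | 41 | 42 | 43   RAW R4: wait I7 write@40

I2 = (5, 6, 7, 8)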